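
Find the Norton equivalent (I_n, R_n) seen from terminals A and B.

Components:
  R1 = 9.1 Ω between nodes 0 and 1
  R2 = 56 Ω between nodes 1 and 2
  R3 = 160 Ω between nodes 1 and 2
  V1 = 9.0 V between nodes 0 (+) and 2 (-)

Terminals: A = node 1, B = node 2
Find the Thévenin equivalent first; then I_n = V_th/R_th and R_n = R_th.
Step 1 — V_th is the open-circuit voltage V_A - V_B (nothing connected across the terminals).
Nodal analysis, taking node 2 as the 0 V reference.
Source V1 fixes V_0 = 9 V.
KCL at each unknown node (sum of currents leaving = 0; resistances in Ω):
  Node 1: (V_1 - 9)/9.1 + (V_1 - 0)/56 + (V_1 - 0)/160 = 0
Collecting terms: 0.134 × V_1 = 0.989  =>  V_1 = 7.381 V
V_th = V_1 - V_2 = 7.381 - 0 = 7.381 V
Step 2 — R_th: zero the source — replace V1 by a short circuit (node 2 merges into node 0) — and find the resistance seen between A (node 1) and B (node 0).
Reduce the network between node 1 (A) and node 0 (B) by series/parallel combination:
  Rp1 = R1 ‖ R2 ‖ R3 (parallel, all between nodes 0 and 1) = 1/(1/9.1 + 1/56 + 1/160) = 7.463 Ω
R_th = 7.463 Ω
I_n = V_th/R_th = 7.381/7.463 = 0.989 A, and R_n = R_th = 7.463 Ω

Final answer: I_n = 0.989 A, R_n = 7.463 Ω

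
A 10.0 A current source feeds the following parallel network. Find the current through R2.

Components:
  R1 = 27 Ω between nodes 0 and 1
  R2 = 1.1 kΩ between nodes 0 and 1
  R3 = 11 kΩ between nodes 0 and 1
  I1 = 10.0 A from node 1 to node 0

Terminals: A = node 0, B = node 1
All resistors sit directly between nodes 0 and 1, so they are in parallel and share one voltage V; the full source current 10 A splits among them.
1/R_par = 1/27 + 1/1100 + 1/11000 = 0.03804 S  =>  R_par = 26.29 Ω
V = I × R_par = 10 × 26.29 = 262.9 V
I_R2 = V/R2 = 262.9/1100 = 0.239 A

Final answer: 0.239 A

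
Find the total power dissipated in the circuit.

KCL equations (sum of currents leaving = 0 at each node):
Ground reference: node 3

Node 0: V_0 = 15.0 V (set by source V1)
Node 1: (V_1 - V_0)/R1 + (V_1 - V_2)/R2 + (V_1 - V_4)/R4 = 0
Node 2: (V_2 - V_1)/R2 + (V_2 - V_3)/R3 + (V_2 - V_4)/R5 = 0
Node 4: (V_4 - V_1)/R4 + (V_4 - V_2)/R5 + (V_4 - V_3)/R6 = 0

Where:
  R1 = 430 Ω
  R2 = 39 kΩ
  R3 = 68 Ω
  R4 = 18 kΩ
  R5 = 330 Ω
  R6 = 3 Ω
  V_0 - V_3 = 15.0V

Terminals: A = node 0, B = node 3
Nodal analysis, taking node 3 as the 0 V reference.
Source V1 fixes V_0 = 15 V.
KCL at each unknown node (sum of currents leaving = 0; resistances in Ω):
  Node 1: (V_1 - 15)/430 + (V_1 - V_2)/39000 + (V_1 - V_4)/18000 = 0
  Node 2: (V_2 - V_1)/39000 + (V_2 - 0)/68 + (V_2 - V_4)/330 = 0
  Node 4: (V_4 - V_1)/18000 + (V_4 - V_2)/330 + (V_4 - 0)/3 = 0
Collecting terms (coefficients in siemens):
  0.002407·V_1 - 0.00002564·V_2 - 0.00005556·V_4 = 0.03488
  0.01776·V_2 - 0.00002564·V_1 - 0.00303·V_4 = 0
  0.3364·V_4 - 0.00005556·V_1 - 0.00303·V_2 = 0
Solving these 3 simultaneous equations (Gaussian elimination) gives:
  V_1 = 14.49 V, V_2 = 0.02137 V, V_4 = 0.002586 V
Power in each resistor, P = (ΔV)²/R:
  P_R1 = (15 - 14.49)²/430 = 0.0005949 W
  P_R2 = (14.49 - 0.02137)²/39000 = 0.005371 W
  P_R3 = (0.02137 - 0)²/68 = 0.000006713 W
  P_R4 = (14.49 - 0.002586)²/18000 = 0.01167 W
  P_R5 = (0.02137 - 0.002586)²/330 = 0.000001069 W
  P_R6 = (0 - 0.002586)²/3 = 0.000002229 W
P_total = P_R1 + P_R2 + P_R3 + P_R4 + P_R5 + P_R6 = 0.01764 W

Final answer: 0.01764 W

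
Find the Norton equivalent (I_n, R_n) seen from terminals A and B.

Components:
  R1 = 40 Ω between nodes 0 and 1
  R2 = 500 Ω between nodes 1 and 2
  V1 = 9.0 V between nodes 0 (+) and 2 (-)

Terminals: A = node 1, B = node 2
Find the Thévenin equivalent first; then I_n = V_th/R_th and R_n = R_th.
Step 1 — V_th is the open-circuit voltage V_A - V_B (nothing connected across the terminals).
Nodal analysis, taking node 2 as the 0 V reference.
Source V1 fixes V_0 = 9 V.
KCL at each unknown node (sum of currents leaving = 0; resistances in Ω):
  Node 1: (V_1 - 9)/40 + (V_1 - 0)/500 = 0
Collecting terms: 0.027 × V_1 = 0.225  =>  V_1 = 8.333 V
V_th = V_1 - V_2 = 8.333 - 0 = 8.333 V
Step 2 — R_th: zero the source — replace V1 by a short circuit (node 2 merges into node 0) — and find the resistance seen between A (node 1) and B (node 0).
Reduce the network between node 1 (A) and node 0 (B) by series/parallel combination:
  Rp1 = R1 ‖ R2 (parallel, both between nodes 0 and 1) = 1/(1/40 + 1/500) = 37.04 Ω
R_th = 37.04 Ω
I_n = V_th/R_th = 8.333/37.04 = 0.225 A, and R_n = R_th = 37.04 Ω

Final answer: I_n = 0.225 A, R_n = 37.04 Ω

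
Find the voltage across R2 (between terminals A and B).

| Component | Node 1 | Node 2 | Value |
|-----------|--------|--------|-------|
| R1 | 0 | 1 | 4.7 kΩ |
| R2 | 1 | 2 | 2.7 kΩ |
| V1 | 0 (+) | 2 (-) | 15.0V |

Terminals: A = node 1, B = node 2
R1 and R2 are in series across V1 (node 0 → node 1 → node 2), and the output A–B is taken across R2, so this is a voltage divider.
Series current: I = V1/(R1 + R2) = 15/(4700 + 2700) = 15/7400 = 0.002027 A
V_R2 = I × R2 = V1 × R2/(R1 + R2) = 15 × 2700/7400 = 5.473 V

Final answer: 5.473 V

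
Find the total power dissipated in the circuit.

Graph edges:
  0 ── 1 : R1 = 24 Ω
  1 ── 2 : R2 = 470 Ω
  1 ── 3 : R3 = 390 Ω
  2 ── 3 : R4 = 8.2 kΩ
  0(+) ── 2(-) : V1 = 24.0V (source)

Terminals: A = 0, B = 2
Nodal analysis, taking node 2 as the 0 V reference.
Source V1 fixes V_0 = 24 V.
KCL at each unknown node (sum of currents leaving = 0; resistances in Ω):
  Node 1: (V_1 - 24)/24 + (V_1 - 0)/470 + (V_1 - V_3)/390 = 0
  Node 3: (V_3 - V_1)/390 + (V_3 - 0)/8200 = 0
Collecting terms (coefficients in siemens):
  0.04636·V_1 - 0.002564·V_3 = 1
  0.002686·V_3 - 0.002564·V_1 = 0
Determinant D = (0.04636)(0.002686) - (-0.002564)(-0.002564) = 0.0001179
V_1 = [(1)(0.002686) - (-0.002564)(0)]/D = 22.77 V
V_3 = [(0.04636)(0) - (1)(-0.002564)]/D = 21.74 V
Power in each resistor, P = (ΔV)²/R:
  P_R1 = (24 - 22.77)²/24 = 0.06268 W
  P_R2 = (22.77 - 0)²/470 = 1.103 W
  P_R3 = (22.77 - 21.74)²/390 = 0.002741 W
  P_R4 = (0 - 21.74)²/8200 = 0.05763 W
P_total = P_R1 + P_R2 + P_R3 + P_R4 = 1.227 W

Final answer: 1.227 W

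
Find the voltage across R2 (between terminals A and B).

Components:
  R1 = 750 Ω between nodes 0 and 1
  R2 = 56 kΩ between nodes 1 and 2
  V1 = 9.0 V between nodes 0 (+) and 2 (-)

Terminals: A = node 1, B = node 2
R1 and R2 are in series across V1 (node 0 → node 1 → node 2), and the output A–B is taken across R2, so this is a voltage divider.
Series current: I = V1/(R1 + R2) = 9/(750 + 56000) = 9/56750 = 0.0001586 A
V_R2 = I × R2 = V1 × R2/(R1 + R2) = 9 × 56000/56750 = 8.881 V

Final answer: 8.881 V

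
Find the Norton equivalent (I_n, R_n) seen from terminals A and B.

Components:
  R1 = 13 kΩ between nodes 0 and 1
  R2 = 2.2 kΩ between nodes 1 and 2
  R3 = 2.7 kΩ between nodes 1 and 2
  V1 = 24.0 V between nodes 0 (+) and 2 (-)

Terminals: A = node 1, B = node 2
Find the Thévenin equivalent first; then I_n = V_th/R_th and R_n = R_th.
Step 1 — V_th is the open-circuit voltage V_A - V_B (nothing connected across the terminals).
Nodal analysis, taking node 2 as the 0 V reference.
Source V1 fixes V_0 = 24 V.
KCL at each unknown node (sum of currents leaving = 0; resistances in Ω):
  Node 1: (V_1 - 24)/13000 + (V_1 - 0)/2200 + (V_1 - 0)/2700 = 0
Collecting terms: 0.0009018 × V_1 = 0.001846  =>  V_1 = 2.047 V
V_th = V_1 - V_2 = 2.047 - 0 = 2.047 V
Step 2 — R_th: zero the source — replace V1 by a short circuit (node 2 merges into node 0) — and find the resistance seen between A (node 1) and B (node 0).
Reduce the network between node 1 (A) and node 0 (B) by series/parallel combination:
  Rp1 = R1 ‖ R2 ‖ R3 (parallel, all between nodes 0 and 1) = 1/(1/13000 + 1/2200 + 1/2700) = 1109 Ω
R_th = 1.109 kΩ
I_n = V_th/R_th = 2.047/1109 = 0.001846 A, and R_n = R_th = 1.109 kΩ

Final answer: I_n = 0.001846 A, R_n = 1.109 kΩ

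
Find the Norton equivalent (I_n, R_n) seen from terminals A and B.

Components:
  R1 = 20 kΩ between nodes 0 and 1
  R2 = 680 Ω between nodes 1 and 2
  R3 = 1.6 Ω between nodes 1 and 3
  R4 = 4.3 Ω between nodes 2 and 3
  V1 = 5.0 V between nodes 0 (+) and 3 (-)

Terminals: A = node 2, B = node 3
Find the Thévenin equivalent first; then I_n = V_th/R_th and R_n = R_th.
Step 1 — V_th is the open-circuit voltage V_A - V_B (nothing connected across the terminals).
Nodal analysis, taking node 3 as the 0 V reference.
Source V1 fixes V_0 = 5 V.
KCL at each unknown node (sum of currents leaving = 0; resistances in Ω):
  Node 1: (V_1 - 5)/20000 + (V_1 - V_2)/680 + (V_1 - 0)/1.6 = 0
  Node 2: (V_2 - V_1)/680 + (V_2 - 0)/4.3 = 0
Collecting terms (coefficients in siemens):
  0.6265·V_1 - 0.001471·V_2 = 0.00025
  0.234·V_2 - 0.001471·V_1 = 0
Determinant D = (0.6265)(0.234) - (-0.001471)(-0.001471) = 0.1466
V_1 = [(0.00025)(0.234) - (-0.001471)(0)]/D = 0.000399 V
V_2 = [(0.6265)(0) - (0.00025)(-0.001471)]/D = 0.000002507 V
V_th = V_2 - V_3 = 0.000002507 - 0 = 0.000002507 V
Step 2 — R_th: zero the source — replace V1 by a short circuit (node 3 merges into node 0) — and find the resistance seen between A (node 2) and B (node 0).
Reduce the network between node 2 (A) and node 0 (B) by series/parallel combination:
  Rp1 = R1 ‖ R3 (parallel, both between nodes 0 and 1) = 1/(1/20000 + 1/1.6) = 1.6 Ω
  Rs1 = R2 + Rp1 (series, joined only at node 1) = 680 + 1.6 = 681.6 Ω
  Rp2 = R4 ‖ Rs1 (parallel, both between nodes 0 and 2) = 1/(1/4.3 + 1/681.6) = 4.273 Ω
R_th = 4.273 Ω
I_n = V_th/R_th = 0.000002507/4.273 = 0.0000005868 A, and R_n = R_th = 4.273 Ω

Final answer: I_n = 5.868e-07 A, R_n = 4.273 Ω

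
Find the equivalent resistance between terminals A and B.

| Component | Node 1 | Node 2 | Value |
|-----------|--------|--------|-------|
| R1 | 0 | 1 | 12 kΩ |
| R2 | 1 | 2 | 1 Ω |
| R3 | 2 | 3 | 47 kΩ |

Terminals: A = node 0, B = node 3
Reduce the network between node 0 (A) and node 3 (B) by series/parallel combination:
  Rs1 = R1 + R2 (series, joined only at node 1) = 12000 + 1 = 12000 Ω
  Rs2 = R3 + Rs1 (series, joined only at node 2) = 47000 + 12000 = 59000 Ω
R_eq = 59 kΩ

Final answer: 59 kΩ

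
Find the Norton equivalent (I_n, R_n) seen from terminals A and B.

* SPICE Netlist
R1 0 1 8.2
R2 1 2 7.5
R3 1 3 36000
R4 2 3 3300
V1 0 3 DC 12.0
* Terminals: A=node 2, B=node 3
Find the Thévenin equivalent first; then I_n = V_th/R_th and R_n = R_th.
Step 1 — V_th is the open-circuit voltage V_A - V_B (nothing connected across the terminals).
Nodal analysis, taking node 3 as the 0 V reference.
Source V1 fixes V_0 = 12 V.
KCL at each unknown node (sum of currents leaving = 0; resistances in Ω):
  Node 1: (V_1 - 12)/8.2 + (V_1 - V_2)/7.5 + (V_1 - 0)/36000 = 0
  Node 2: (V_2 - V_1)/7.5 + (V_2 - 0)/3300 = 0
Collecting terms (coefficients in siemens):
  0.2553·V_1 - 0.1333·V_2 = 1.463
  0.1336·V_2 - 0.1333·V_1 = 0
Determinant D = (0.2553)(0.1336) - (-0.1333)(-0.1333) = 0.01634
V_1 = [(1.463)(0.1336) - (-0.1333)(0)]/D = 11.97 V
V_2 = [(0.2553)(0) - (1.463)(-0.1333)]/D = 11.94 V
V_th = V_2 - V_3 = 11.94 - 0 = 11.94 V
Step 2 — R_th: zero the source — replace V1 by a short circuit (node 3 merges into node 0) — and find the resistance seen between A (node 2) and B (node 0).
Reduce the network between node 2 (A) and node 0 (B) by series/parallel combination:
  Rp1 = R1 ‖ R3 (parallel, both between nodes 0 and 1) = 1/(1/8.2 + 1/36000) = 8.198 Ω
  Rs1 = R2 + Rp1 (series, joined only at node 1) = 7.5 + 8.198 = 15.7 Ω
  Rp2 = R4 ‖ Rs1 (parallel, both between nodes 0 and 2) = 1/(1/3300 + 1/15.7) = 15.62 Ω
R_th = 15.62 Ω
I_n = V_th/R_th = 11.94/15.62 = 0.7642 A, and R_n = R_th = 15.62 Ω

Final answer: I_n = 0.7642 A, R_n = 15.62 Ω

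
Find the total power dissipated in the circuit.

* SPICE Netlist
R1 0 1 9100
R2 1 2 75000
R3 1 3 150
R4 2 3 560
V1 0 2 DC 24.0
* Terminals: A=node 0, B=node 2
Nodal analysis, taking node 2 as the 0 V reference.
Source V1 fixes V_0 = 24 V.
KCL at each unknown node (sum of currents leaving = 0; resistances in Ω):
  Node 1: (V_1 - 24)/9100 + (V_1 - 0)/75000 + (V_1 - V_3)/150 = 0
  Node 3: (V_3 - V_1)/150 + (V_3 - 0)/560 = 0
Collecting terms (coefficients in siemens):
  0.00679·V_1 - 0.006667·V_3 = 0.002637
  0.008452·V_3 - 0.006667·V_1 = 0
Determinant D = (0.00679)(0.008452) - (-0.006667)(-0.006667) = 0.00001295
V_1 = [(0.002637)(0.008452) - (-0.006667)(0)]/D = 1.722 V
V_3 = [(0.00679)(0) - (0.002637)(-0.006667)]/D = 1.358 V
Power in each resistor, P = (ΔV)²/R:
  P_R1 = (24 - 1.722)²/9100 = 0.05454 W
  P_R2 = (1.722 - 0)²/75000 = 0.00003953 W
  P_R3 = (1.722 - 1.358)²/150 = 0.0008822 W
  P_R4 = (0 - 1.358)²/560 = 0.003294 W
P_total = P_R1 + P_R2 + P_R3 + P_R4 = 0.05876 W

Final answer: 0.05876 W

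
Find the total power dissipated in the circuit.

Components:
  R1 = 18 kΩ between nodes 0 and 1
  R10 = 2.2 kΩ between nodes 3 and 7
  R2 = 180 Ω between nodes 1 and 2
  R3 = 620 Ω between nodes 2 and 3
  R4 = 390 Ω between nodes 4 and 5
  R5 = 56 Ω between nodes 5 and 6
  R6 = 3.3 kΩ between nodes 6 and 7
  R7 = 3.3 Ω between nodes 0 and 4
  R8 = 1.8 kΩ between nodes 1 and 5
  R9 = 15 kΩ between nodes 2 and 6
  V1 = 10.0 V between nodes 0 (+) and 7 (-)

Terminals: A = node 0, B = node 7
Nodal analysis, taking node 7 as the 0 V reference.
Source V1 fixes V_0 = 10 V.
KCL at each unknown node (sum of currents leaving = 0; resistances in Ω):
  Node 1: (V_1 - 10)/18000 + (V_1 - V_2)/180 + (V_1 - V_5)/1800 = 0
  Node 2: (V_2 - V_1)/180 + (V_2 - V_3)/620 + (V_2 - V_6)/15000 = 0
  Node 3: (V_3 - V_2)/620 + (V_3 - 0)/2200 = 0
  Node 4: (V_4 - V_5)/390 + (V_4 - 10)/3.3 = 0
  Node 5: (V_5 - V_4)/390 + (V_5 - V_6)/56 + (V_5 - V_1)/1800 = 0
  Node 6: (V_6 - V_5)/56 + (V_6 - 0)/3300 + (V_6 - V_2)/15000 = 0
Collecting terms (coefficients in siemens):
  0.006167·V_1 - 0.005556·V_2 - 0.0005556·V_5 = 0.0005556
  0.007235·V_2 - 0.005556·V_1 - 0.001613·V_3 - 0.00006667·V_6 = 0
  0.002067·V_3 - 0.001613·V_2 = 0
  0.3056·V_4 - 0.002564·V_5 = 3.03
  0.02098·V_5 - 0.0005556·V_1 - 0.002564·V_4 - 0.01786·V_6 = 0
  0.01823·V_6 - 0.00006667·V_2 - 0.01786·V_5 = 0
Solving these 6 simultaneous equations (Gaussian elimination) gives:
  V_1 = 5.696 V, V_2 = 5.386 V, V_3 = 4.202 V, V_4 = 9.986 V
  V_5 = 8.364 V, V_6 = 8.214 V
Power in each resistor, P = (ΔV)²/R:
  P_R1 = (10 - 5.696)²/18000 = 0.001029 W
  P_R2 = (5.696 - 5.386)²/180 = 0.0005334 W
  P_R3 = (5.386 - 4.202)²/620 = 0.002262 W
  P_R4 = (9.986 - 8.364)²/390 = 0.006749 W
  P_R5 = (8.364 - 8.214)²/56 = 0.0004015 W
  P_R6 = (8.214 - 0)²/3300 = 0.02045 W
  P_R7 = (10 - 9.986)²/3.3 = 0.00005711 W
  P_R8 = (5.696 - 8.364)²/1800 = 0.003955 W
  P_R9 = (5.386 - 8.214)²/15000 = 0.0005332 W
  P_R10 = (4.202 - 0)²/2200 = 0.008025 W
P_total = P_R1 + P_R2 + P_R3 + P_R4 + P_R5 + P_R6 + P_R7 + P_R8 + P_R9 + P_R10 = 0.04399 W

Final answer: 0.04399 W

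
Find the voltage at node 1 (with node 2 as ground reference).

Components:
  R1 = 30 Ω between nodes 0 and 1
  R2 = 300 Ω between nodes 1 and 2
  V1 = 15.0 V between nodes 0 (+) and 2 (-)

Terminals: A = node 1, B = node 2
Nodal analysis, taking node 2 as the 0 V reference.
Source V1 fixes V_0 = 15 V.
KCL at each unknown node (sum of currents leaving = 0; resistances in Ω):
  Node 1: (V_1 - 15)/30 + (V_1 - 0)/300 = 0
Collecting terms: 0.03667 × V_1 = 0.5  =>  V_1 = 13.64 V
The requested potential is V_1 = 13.64 V.

Final answer: V_1 = 13.64 V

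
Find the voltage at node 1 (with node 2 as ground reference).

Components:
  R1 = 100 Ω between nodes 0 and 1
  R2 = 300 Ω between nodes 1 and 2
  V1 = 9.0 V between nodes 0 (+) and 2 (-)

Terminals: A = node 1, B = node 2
Nodal analysis, taking node 2 as the 0 V reference.
Source V1 fixes V_0 = 9 V.
KCL at each unknown node (sum of currents leaving = 0; resistances in Ω):
  Node 1: (V_1 - 9)/100 + (V_1 - 0)/300 = 0
Collecting terms: 0.01333 × V_1 = 0.09  =>  V_1 = 6.75 V
The requested potential is V_1 = 6.75 V.

Final answer: V_1 = 6.75 V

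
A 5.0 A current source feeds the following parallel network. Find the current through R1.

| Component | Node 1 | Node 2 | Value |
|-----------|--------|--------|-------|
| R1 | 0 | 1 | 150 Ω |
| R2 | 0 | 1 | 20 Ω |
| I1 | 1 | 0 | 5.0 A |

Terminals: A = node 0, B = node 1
All resistors sit directly between nodes 0 and 1, so they are in parallel and share one voltage V; the full source current 5 A splits among them.
1/R_par = 1/150 + 1/20 = 0.05667 S  =>  R_par = 17.65 Ω
V = I × R_par = 5 × 17.65 = 88.24 V
I_R1 = V/R1 = 88.24/150 = 0.5882 A

Final answer: 0.5882 A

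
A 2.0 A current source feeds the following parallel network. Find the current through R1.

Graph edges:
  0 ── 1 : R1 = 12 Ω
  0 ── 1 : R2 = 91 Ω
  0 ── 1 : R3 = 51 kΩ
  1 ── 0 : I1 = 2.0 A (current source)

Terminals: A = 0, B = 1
All resistors sit directly between nodes 0 and 1, so they are in parallel and share one voltage V; the full source current 2 A splits among them.
1/R_par = 1/12 + 1/91 + 1/51000 = 0.09434 S  =>  R_par = 10.6 Ω
V = I × R_par = 2 × 10.6 = 21.2 V
I_R1 = V/R1 = 21.2/12 = 1.767 A

Final answer: 1.767 A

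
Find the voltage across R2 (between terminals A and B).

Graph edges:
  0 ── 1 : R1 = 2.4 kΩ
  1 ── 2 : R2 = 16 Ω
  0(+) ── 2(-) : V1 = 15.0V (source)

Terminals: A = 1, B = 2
R1 and R2 are in series across V1 (node 0 → node 1 → node 2), and the output A–B is taken across R2, so this is a voltage divider.
Series current: I = V1/(R1 + R2) = 15/(2400 + 16) = 15/2416 = 0.006209 A
V_R2 = I × R2 = V1 × R2/(R1 + R2) = 15 × 16/2416 = 0.09934 V

Final answer: 0.09934 V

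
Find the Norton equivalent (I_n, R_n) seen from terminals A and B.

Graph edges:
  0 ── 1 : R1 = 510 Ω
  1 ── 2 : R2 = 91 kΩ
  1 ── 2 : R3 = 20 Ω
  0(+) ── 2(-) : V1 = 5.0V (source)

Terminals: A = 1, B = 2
Find the Thévenin equivalent first; then I_n = V_th/R_th and R_n = R_th.
Step 1 — V_th is the open-circuit voltage V_A - V_B (nothing connected across the terminals).
Nodal analysis, taking node 2 as the 0 V reference.
Source V1 fixes V_0 = 5 V.
KCL at each unknown node (sum of currents leaving = 0; resistances in Ω):
  Node 1: (V_1 - 5)/510 + (V_1 - 0)/91000 + (V_1 - 0)/20 = 0
Collecting terms: 0.05197 × V_1 = 0.009804  =>  V_1 = 0.1886 V
V_th = V_1 - V_2 = 0.1886 - 0 = 0.1886 V
Step 2 — R_th: zero the source — replace V1 by a short circuit (node 2 merges into node 0) — and find the resistance seen between A (node 1) and B (node 0).
Reduce the network between node 1 (A) and node 0 (B) by series/parallel combination:
  Rp1 = R1 ‖ R2 ‖ R3 (parallel, all between nodes 0 and 1) = 1/(1/510 + 1/91000 + 1/20) = 19.24 Ω
R_th = 19.24 Ω
I_n = V_th/R_th = 0.1886/19.24 = 0.009804 A, and R_n = R_th = 19.24 Ω

Final answer: I_n = 0.009804 A, R_n = 19.24 Ω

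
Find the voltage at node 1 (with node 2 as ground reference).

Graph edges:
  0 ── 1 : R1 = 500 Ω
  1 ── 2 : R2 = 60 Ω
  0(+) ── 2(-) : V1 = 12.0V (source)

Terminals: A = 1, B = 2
Nodal analysis, taking node 2 as the 0 V reference.
Source V1 fixes V_0 = 12 V.
KCL at each unknown node (sum of currents leaving = 0; resistances in Ω):
  Node 1: (V_1 - 12)/500 + (V_1 - 0)/60 = 0
Collecting terms: 0.01867 × V_1 = 0.024  =>  V_1 = 1.286 V
The requested potential is V_1 = 1.286 V.

Final answer: V_1 = 1.286 V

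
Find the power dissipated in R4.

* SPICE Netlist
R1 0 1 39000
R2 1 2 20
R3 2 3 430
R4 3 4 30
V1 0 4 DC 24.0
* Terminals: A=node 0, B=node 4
Nodal analysis, taking node 4 as the 0 V reference.
Source V1 fixes V_0 = 24 V.
KCL at each unknown node (sum of currents leaving = 0; resistances in Ω):
  Node 1: (V_1 - 24)/39000 + (V_1 - V_2)/20 = 0
  Node 2: (V_2 - V_1)/20 + (V_2 - V_3)/430 = 0
  Node 3: (V_3 - V_2)/430 + (V_3 - 0)/30 = 0
Collecting terms (coefficients in siemens):
  0.05003·V_1 - 0.05·V_2 = 0.0006154
  0.05233·V_2 - 0.05·V_1 - 0.002326·V_3 = 0
  0.03566·V_3 - 0.002326·V_2 = 0
Solving these 3 simultaneous equations (Gaussian elimination) gives:
  V_1 = 0.2918 V, V_2 = 0.2796 V, V_3 = 0.01824 V
I_R4 = (V_3 - V_4)/R4 = (0.01824 - 0)/30 = 0.0006079 A
P_R4 = I_R4² × R4 = (0.0006079)² × 30 = 0.00001109 W

Final answer: 1.109e-05 W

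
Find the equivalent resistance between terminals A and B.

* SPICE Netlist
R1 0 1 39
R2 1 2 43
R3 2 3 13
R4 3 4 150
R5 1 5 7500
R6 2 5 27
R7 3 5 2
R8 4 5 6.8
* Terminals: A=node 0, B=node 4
The network is not a plain series/parallel combination. Inject a 1 A test current into terminal A (node 0) and return it from terminal B (node 4); then R_eq = V_A / (1 A).
Nodal analysis, taking node 4 as the 0 V reference.
Current source I_test pushes 1 A into node 0 and draws it out of node 4.
KCL at each unknown node (sum of currents leaving = 0; resistances in Ω):
  Node 0: (V_0 - V_1)/39 - 1 = 0
  Node 1: (V_1 - V_0)/39 + (V_1 - V_2)/43 + (V_1 - V_5)/7500 = 0
  Node 2: (V_2 - V_1)/43 + (V_2 - V_3)/13 + (V_2 - V_5)/27 = 0
  Node 3: (V_3 - V_2)/13 + (V_3 - 0)/150 + (V_3 - V_5)/2 = 0
  Node 5: (V_5 - V_1)/7500 + (V_5 - V_2)/27 + (V_5 - V_3)/2 + (V_5 - 0)/6.8 = 0
Collecting terms (coefficients in siemens):
  0.02564·V_0 - 0.02564·V_1 = 1
  0.04903·V_1 - 0.02564·V_0 - 0.02326·V_2 - 0.0001333·V_5 = 0
  0.1372·V_2 - 0.02326·V_1 - 0.07692·V_3 - 0.03704·V_5 = 0
  0.5836·V_3 - 0.07692·V_2 - 0.5·V_5 = 0
  0.6842·V_5 - 0.0001333·V_1 - 0.03704·V_2 - 0.5·V_3 = 0
Solving these 5 simultaneous equations (Gaussian elimination) gives:
  V_0 = 97.66 V, V_1 = 58.66 V, V_2 = 15.96 V, V_3 = 7.634 V
  V_5 = 6.454 V
R_eq = V_0 / 1 A = 97.66 Ω

Final answer: 97.66 Ω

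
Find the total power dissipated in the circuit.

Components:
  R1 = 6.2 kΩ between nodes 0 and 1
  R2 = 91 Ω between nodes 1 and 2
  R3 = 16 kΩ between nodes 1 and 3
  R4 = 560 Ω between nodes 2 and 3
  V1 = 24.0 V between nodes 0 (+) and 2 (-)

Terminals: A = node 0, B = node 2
Nodal analysis, taking node 2 as the 0 V reference.
Source V1 fixes V_0 = 24 V.
KCL at each unknown node (sum of currents leaving = 0; resistances in Ω):
  Node 1: (V_1 - 24)/6200 + (V_1 - 0)/91 + (V_1 - V_3)/16000 = 0
  Node 3: (V_3 - V_1)/16000 + (V_3 - 0)/560 = 0
Collecting terms (coefficients in siemens):
  0.01121·V_1 - 0.0000625·V_3 = 0.003871
  0.001848·V_3 - 0.0000625·V_1 = 0
Determinant D = (0.01121)(0.001848) - (-0.0000625)(-0.0000625) = 0.00002072
V_1 = [(0.003871)(0.001848) - (-0.0000625)(0)]/D = 0.3453 V
V_3 = [(0.01121)(0) - (0.003871)(-0.0000625)]/D = 0.01168 V
Power in each resistor, P = (ΔV)²/R:
  P_R1 = (24 - 0.3453)²/6200 = 0.09025 W
  P_R2 = (0.3453 - 0)²/91 = 0.00131 W
  P_R3 = (0.3453 - 0.01168)²/16000 = 0.000006956 W
  P_R4 = (0 - 0.01168)²/560 = 0.0000002435 W
P_total = P_R1 + P_R2 + P_R3 + P_R4 = 0.09157 W

Final answer: 0.09157 W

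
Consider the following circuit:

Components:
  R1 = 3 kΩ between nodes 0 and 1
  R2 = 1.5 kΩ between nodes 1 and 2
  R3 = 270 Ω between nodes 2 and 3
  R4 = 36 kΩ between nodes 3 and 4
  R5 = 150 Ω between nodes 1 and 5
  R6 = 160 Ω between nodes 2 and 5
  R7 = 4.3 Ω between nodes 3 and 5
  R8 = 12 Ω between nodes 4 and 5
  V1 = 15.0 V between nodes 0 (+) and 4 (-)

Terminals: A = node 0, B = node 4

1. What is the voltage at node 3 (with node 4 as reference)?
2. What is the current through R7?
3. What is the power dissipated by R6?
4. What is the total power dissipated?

Nodal analysis, taking node 4 as the 0 V reference.
Source V1 fixes V_0 = 15 V.
KCL at each unknown node (sum of currents leaving = 0; resistances in Ω):
  Node 1: (V_1 - 15)/3000 + (V_1 - V_2)/1500 + (V_1 - V_5)/150 = 0
  Node 2: (V_2 - V_1)/1500 + (V_2 - V_3)/270 + (V_2 - V_5)/160 = 0
  Node 3: (V_3 - V_2)/270 + (V_3 - 0)/36000 + (V_3 - V_5)/4.3 = 0
  Node 5: (V_5 - V_1)/150 + (V_5 - V_2)/160 + (V_5 - V_3)/4.3 + (V_5 - 0)/12 = 0
Collecting terms (coefficients in siemens):
  0.007667·V_1 - 0.0006667·V_2 - 0.006667·V_5 = 0.005
  0.01062·V_2 - 0.0006667·V_1 - 0.003704·V_3 - 0.00625·V_5 = 0
  0.2363·V_3 - 0.003704·V_2 - 0.2326·V_5 = 0
  0.3288·V_5 - 0.006667·V_1 - 0.00625·V_2 - 0.2326·V_3 = 0
Solving these 4 simultaneous equations (Gaussian elimination) gives:
  V_1 = 0.7104 V, V_2 = 0.09837 V, V_3 = 0.05778 V, V_5 = 0.05714 V
Part 1:
  Read off the nodal solution: V_3 = 0.05778 V
Part 2:
  I_R7 = (V_3 - V_5)/R7 = (0.05778 - 0.05714)/4.3 = 0.0001487 A
  Magnitude: I_R7 = 0.0001487 A
Part 3:
  I_R6 = (V_2 - V_5)/R6 = (0.09837 - 0.05714)/160 = 0.0002577 A
  P_R6 = I_R6² × R6 = (0.0002577)² × 160 = 0.00001062 W
Part 4:
  Power in each resistor, P = (ΔV)²/R:
    P_R1 = (15 - 0.7104)²/3000 = 0.06806 W
    P_R2 = (0.7104 - 0.09837)²/1500 = 0.0002497 W
    P_R3 = (0.09837 - 0.05778)²/270 = 0.000006102 W
    P_R4 = (0.05778 - 0)²/36000 = 0.00000009273 W
    P_R5 = (0.7104 - 0.05714)²/150 = 0.002845 W
    P_R6 = (0.09837 - 0.05714)²/160 = 0.00001062 W
    P_R7 = (0.05778 - 0.05714)²/4.3 = 0.00000009512 W
    P_R8 = (0 - 0.05714)²/12 = 0.0002721 W
  P_total = P_R1 + P_R2 + P_R3 + P_R4 + P_R5 + P_R6 + P_R7 + P_R8 = 0.07145 W

Final answers:
1. V_3 = 0.05778 V
2. I_R7 = 0.0001487 A
3. P_R6 = 1.062e-05 W
4. P_total = 0.07145 W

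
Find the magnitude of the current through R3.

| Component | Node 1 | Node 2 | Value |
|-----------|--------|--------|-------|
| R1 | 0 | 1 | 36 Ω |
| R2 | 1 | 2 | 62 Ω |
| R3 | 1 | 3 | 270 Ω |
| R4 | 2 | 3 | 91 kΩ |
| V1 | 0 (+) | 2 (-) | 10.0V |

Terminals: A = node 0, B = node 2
Nodal analysis, taking node 2 as the 0 V reference.
Source V1 fixes V_0 = 10 V.
KCL at each unknown node (sum of currents leaving = 0; resistances in Ω):
  Node 1: (V_1 - 10)/36 + (V_1 - 0)/62 + (V_1 - V_3)/270 = 0
  Node 3: (V_3 - V_1)/270 + (V_3 - 0)/91000 = 0
Collecting terms (coefficients in siemens):
  0.04761·V_1 - 0.003704·V_3 = 0.2778
  0.003715·V_3 - 0.003704·V_1 = 0
Determinant D = (0.04761)(0.003715) - (-0.003704)(-0.003704) = 0.0001631
V_1 = [(0.2778)(0.003715) - (-0.003704)(0)]/D = 6.325 V
V_3 = [(0.04761)(0) - (0.2778)(-0.003704)]/D = 6.306 V
I_R3 = (V_1 - V_3)/R3 = (6.325 - 6.306)/270 = 0.0000693 A
|I_R3| = 0.0000693 A

Final answer: |I_R3| = 6.93e-05 A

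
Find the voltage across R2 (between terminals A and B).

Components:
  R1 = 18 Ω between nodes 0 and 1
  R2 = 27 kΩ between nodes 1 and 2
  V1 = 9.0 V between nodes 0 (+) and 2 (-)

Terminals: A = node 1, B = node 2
R1 and R2 are in series across V1 (node 0 → node 1 → node 2), and the output A–B is taken across R2, so this is a voltage divider.
Series current: I = V1/(R1 + R2) = 9/(18 + 27000) = 9/27020 = 0.0003331 A
V_R2 = I × R2 = V1 × R2/(R1 + R2) = 9 × 27000/27020 = 8.994 V

Final answer: 8.994 V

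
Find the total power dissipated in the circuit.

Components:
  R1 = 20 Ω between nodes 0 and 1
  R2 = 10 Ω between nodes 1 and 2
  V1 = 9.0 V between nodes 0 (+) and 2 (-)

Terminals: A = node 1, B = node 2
Nodal analysis, taking node 2 as the 0 V reference.
Source V1 fixes V_0 = 9 V.
KCL at each unknown node (sum of currents leaving = 0; resistances in Ω):
  Node 1: (V_1 - 9)/20 + (V_1 - 0)/10 = 0
Collecting terms: 0.15 × V_1 = 0.45  =>  V_1 = 3 V
Power in each resistor, P = (ΔV)²/R:
  P_R1 = (9 - 3)²/20 = 1.8 W
  P_R2 = (3 - 0)²/10 = 0.9 W
P_total = P_R1 + P_R2 = 2.7 W

Final answer: 2.7 W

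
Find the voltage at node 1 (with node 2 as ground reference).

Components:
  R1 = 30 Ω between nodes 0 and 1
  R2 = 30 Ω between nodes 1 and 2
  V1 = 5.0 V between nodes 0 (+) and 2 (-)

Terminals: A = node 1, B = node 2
Nodal analysis, taking node 2 as the 0 V reference.
Source V1 fixes V_0 = 5 V.
KCL at each unknown node (sum of currents leaving = 0; resistances in Ω):
  Node 1: (V_1 - 5)/30 + (V_1 - 0)/30 = 0
Collecting terms: 0.06667 × V_1 = 0.1667  =>  V_1 = 2.5 V
The requested potential is V_1 = 2.5 V.

Final answer: V_1 = 2.5 V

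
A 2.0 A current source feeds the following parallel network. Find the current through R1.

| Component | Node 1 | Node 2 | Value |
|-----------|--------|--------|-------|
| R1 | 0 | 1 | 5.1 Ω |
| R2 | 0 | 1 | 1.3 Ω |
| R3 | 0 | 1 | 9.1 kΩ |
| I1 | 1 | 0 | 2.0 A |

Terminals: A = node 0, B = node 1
All resistors sit directly between nodes 0 and 1, so they are in parallel and share one voltage V; the full source current 2 A splits among them.
1/R_par = 1/5.1 + 1/1.3 + 1/9100 = 0.9654 S  =>  R_par = 1.036 Ω
V = I × R_par = 2 × 1.036 = 2.072 V
I_R1 = V/R1 = 2.072/5.1 = 0.4062 A

Final answer: 0.4062 A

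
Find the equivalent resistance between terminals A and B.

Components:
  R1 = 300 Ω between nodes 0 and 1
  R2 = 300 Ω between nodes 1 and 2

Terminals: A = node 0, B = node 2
Reduce the network between node 0 (A) and node 2 (B) by series/parallel combination:
  Rs1 = R1 + R2 (series, joined only at node 1) = 300 + 300 = 600 Ω
R_eq = 600 Ω

Final answer: 600 Ω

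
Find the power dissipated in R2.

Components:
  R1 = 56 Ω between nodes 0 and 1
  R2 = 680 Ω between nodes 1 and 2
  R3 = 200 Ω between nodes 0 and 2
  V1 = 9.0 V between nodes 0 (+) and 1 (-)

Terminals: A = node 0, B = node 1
Nodal analysis, taking node 1 as the 0 V reference.
Source V1 fixes V_0 = 9 V.
KCL at each unknown node (sum of currents leaving = 0; resistances in Ω):
  Node 2: (V_2 - 0)/680 + (V_2 - 9)/200 = 0
Collecting terms: 0.006471 × V_2 = 0.045  =>  V_2 = 6.955 V
I_R2 = (V_1 - V_2)/R2 = (0 - 6.955)/680 = -0.01023 A
P_R2 = I_R2² × R2 = (-0.01023)² × 680 = 0.07113 W

Final answer: 0.07113 W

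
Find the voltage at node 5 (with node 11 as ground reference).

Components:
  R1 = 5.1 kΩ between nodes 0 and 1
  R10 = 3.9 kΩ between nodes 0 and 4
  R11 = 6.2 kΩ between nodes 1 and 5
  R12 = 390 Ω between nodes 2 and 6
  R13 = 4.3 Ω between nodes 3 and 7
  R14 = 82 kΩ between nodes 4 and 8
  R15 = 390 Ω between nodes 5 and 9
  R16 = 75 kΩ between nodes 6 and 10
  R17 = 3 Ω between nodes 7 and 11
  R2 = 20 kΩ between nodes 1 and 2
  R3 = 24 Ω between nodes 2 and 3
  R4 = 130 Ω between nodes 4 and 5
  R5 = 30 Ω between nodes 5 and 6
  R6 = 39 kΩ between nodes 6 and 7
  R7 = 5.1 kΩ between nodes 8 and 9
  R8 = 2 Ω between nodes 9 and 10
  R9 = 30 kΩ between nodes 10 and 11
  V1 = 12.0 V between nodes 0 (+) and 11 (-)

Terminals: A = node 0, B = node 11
Nodal analysis, taking node 11 as the 0 V reference.
Source V1 fixes V_0 = 12 V.
KCL at each unknown node (sum of currents leaving = 0; resistances in Ω):
  Node 1: (V_1 - 12)/5100 + (V_1 - V_2)/20000 + (V_1 - V_5)/6200 = 0
  Node 2: (V_2 - V_1)/20000 + (V_2 - V_3)/24 + (V_2 - V_6)/390 = 0
  Node 3: (V_3 - V_2)/24 + (V_3 - V_7)/4.3 = 0
  Node 4: (V_4 - V_5)/130 + (V_4 - 12)/3900 + (V_4 - V_8)/82000 = 0
  Node 5: (V_5 - V_4)/130 + (V_5 - V_6)/30 + (V_5 - V_1)/6200 + (V_5 - V_9)/390 = 0
  Node 6: (V_6 - V_5)/30 + (V_6 - V_7)/39000 + (V_6 - V_2)/390 + (V_6 - V_10)/75000 = 0
  Node 7: (V_7 - V_6)/39000 + (V_7 - V_3)/4.3 + (V_7 - 0)/3 = 0
  Node 8: (V_8 - V_9)/5100 + (V_8 - V_4)/82000 = 0
  Node 9: (V_9 - V_8)/5100 + (V_9 - V_10)/2 + (V_9 - V_5)/390 = 0
  Node 10: (V_10 - V_9)/2 + (V_10 - 0)/30000 + (V_10 - V_6)/75000 = 0
Collecting terms (coefficients in siemens):
  0.0004074·V_1 - 0.00005·V_2 - 0.0001613·V_5 = 0.002353
  0.04428·V_2 - 0.00005·V_1 - 0.04167·V_3 - 0.002564·V_6 = 0
  0.2742·V_3 - 0.04167·V_2 - 0.2326·V_7 = 0
  0.007961·V_4 - 0.007692·V_5 - 0.0000122·V_8 = 0.003077
  0.04375·V_5 - 0.0001613·V_1 - 0.007692·V_4 - 0.03333·V_6 - 0.002564·V_9 = 0
  0.03594·V_6 - 0.002564·V_2 - 0.03333·V_5 - 0.00002564·V_7 - 0.00001333·V_10 = 0
  0.5659·V_7 - 0.2326·V_3 - 0.00002564·V_6 = 0
  0.0002083·V_8 - 0.0000122·V_4 - 0.0001961·V_9 = 0
  0.5028·V_9 - 0.002564·V_5 - 0.0001961·V_8 - 0.5·V_10 = 0
  0.5·V_10 - 0.00001333·V_6 - 0.5·V_9 = 0
Solving these 10 simultaneous equations (Gaussian elimination) gives:
  V_1 = 6.385 V, V_2 = 0.1134 V, V_3 = 0.02654 V, V_4 = 1.841 V
  V_5 = 1.503 V, V_6 = 1.403 V, V_7 = 0.01097 V, V_8 = 1.506 V
  V_9 = 1.485 V, V_10 = 1.485 V
The requested potential is V_5 = 1.503 V.

Final answer: V_5 = 1.503 V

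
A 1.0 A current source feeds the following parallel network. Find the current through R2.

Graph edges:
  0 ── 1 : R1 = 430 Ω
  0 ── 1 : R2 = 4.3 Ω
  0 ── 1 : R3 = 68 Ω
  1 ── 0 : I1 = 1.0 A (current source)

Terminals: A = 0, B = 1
All resistors sit directly between nodes 0 and 1, so they are in parallel and share one voltage V; the full source current 1 A splits among them.
1/R_par = 1/430 + 1/4.3 + 1/68 = 0.2496 S  =>  R_par = 4.007 Ω
V = I × R_par = 1 × 4.007 = 4.007 V
I_R2 = V/R2 = 4.007/4.3 = 0.9318 A

Final answer: 0.9318 A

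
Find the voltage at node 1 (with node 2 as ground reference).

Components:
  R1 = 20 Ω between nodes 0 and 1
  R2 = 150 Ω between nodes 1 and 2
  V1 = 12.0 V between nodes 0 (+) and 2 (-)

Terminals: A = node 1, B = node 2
Nodal analysis, taking node 2 as the 0 V reference.
Source V1 fixes V_0 = 12 V.
KCL at each unknown node (sum of currents leaving = 0; resistances in Ω):
  Node 1: (V_1 - 12)/20 + (V_1 - 0)/150 = 0
Collecting terms: 0.05667 × V_1 = 0.6  =>  V_1 = 10.59 V
The requested potential is V_1 = 10.59 V.

Final answer: V_1 = 10.59 V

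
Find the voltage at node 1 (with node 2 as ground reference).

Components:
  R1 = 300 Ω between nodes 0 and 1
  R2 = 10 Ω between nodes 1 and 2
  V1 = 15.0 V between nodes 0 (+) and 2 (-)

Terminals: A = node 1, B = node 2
Nodal analysis, taking node 2 as the 0 V reference.
Source V1 fixes V_0 = 15 V.
KCL at each unknown node (sum of currents leaving = 0; resistances in Ω):
  Node 1: (V_1 - 15)/300 + (V_1 - 0)/10 = 0
Collecting terms: 0.1033 × V_1 = 0.05  =>  V_1 = 0.4839 V
The requested potential is V_1 = 0.4839 V.

Final answer: V_1 = 0.4839 V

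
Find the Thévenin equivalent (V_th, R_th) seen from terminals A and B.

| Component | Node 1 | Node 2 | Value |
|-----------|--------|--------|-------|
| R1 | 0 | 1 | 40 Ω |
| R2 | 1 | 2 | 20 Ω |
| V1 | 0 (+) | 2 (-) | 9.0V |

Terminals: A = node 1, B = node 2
Step 1 — V_th is the open-circuit voltage V_A - V_B (nothing connected across the terminals).
Nodal analysis, taking node 2 as the 0 V reference.
Source V1 fixes V_0 = 9 V.
KCL at each unknown node (sum of currents leaving = 0; resistances in Ω):
  Node 1: (V_1 - 9)/40 + (V_1 - 0)/20 = 0
Collecting terms: 0.075 × V_1 = 0.225  =>  V_1 = 3 V
V_th = V_1 - V_2 = 3 - 0 = 3 V
Step 2 — R_th: zero the source — replace V1 by a short circuit (node 2 merges into node 0) — and find the resistance seen between A (node 1) and B (node 0).
Reduce the network between node 1 (A) and node 0 (B) by series/parallel combination:
  Rp1 = R1 ‖ R2 (parallel, both between nodes 0 and 1) = 1/(1/40 + 1/20) = 13.33 Ω
R_th = 13.33 Ω

Final answer: V_th = 3 V, R_th = 13.33 Ω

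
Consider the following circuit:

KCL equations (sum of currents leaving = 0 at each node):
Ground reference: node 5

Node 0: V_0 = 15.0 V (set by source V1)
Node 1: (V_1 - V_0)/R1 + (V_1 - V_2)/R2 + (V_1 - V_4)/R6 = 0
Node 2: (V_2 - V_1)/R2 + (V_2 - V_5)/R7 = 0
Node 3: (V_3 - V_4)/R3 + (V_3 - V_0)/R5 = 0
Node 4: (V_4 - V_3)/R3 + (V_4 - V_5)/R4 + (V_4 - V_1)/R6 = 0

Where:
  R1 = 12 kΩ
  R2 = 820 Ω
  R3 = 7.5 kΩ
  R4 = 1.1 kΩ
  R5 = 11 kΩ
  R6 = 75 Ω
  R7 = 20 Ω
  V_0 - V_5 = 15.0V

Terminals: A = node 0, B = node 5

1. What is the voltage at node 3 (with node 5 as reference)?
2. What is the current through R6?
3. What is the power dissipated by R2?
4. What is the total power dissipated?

Nodal analysis, taking node 5 as the 0 V reference.
Source V1 fixes V_0 = 15 V.
KCL at each unknown node (sum of currents leaving = 0; resistances in Ω):
  Node 1: (V_1 - 15)/12000 + (V_1 - V_2)/820 + (V_1 - V_4)/75 = 0
  Node 2: (V_2 - V_1)/820 + (V_2 - 0)/20 = 0
  Node 3: (V_3 - V_4)/7500 + (V_3 - 15)/11000 = 0
  Node 4: (V_4 - V_3)/7500 + (V_4 - 0)/1100 + (V_4 - V_1)/75 = 0
Collecting terms (coefficients in siemens):
  0.01464·V_1 - 0.00122·V_2 - 0.01333·V_4 = 0.00125
  0.05122·V_2 - 0.00122·V_1 = 0
  0.0002242·V_3 - 0.0001333·V_4 = 0.001364
  0.01438·V_4 - 0.01333·V_1 - 0.0001333·V_3 = 0
Solving these 4 simultaneous equations (Gaussian elimination) gives:
  V_1 = 0.9236 V, V_2 = 0.02199 V, V_3 = 6.627 V, V_4 = 0.9181 V
Part 1:
  Read off the nodal solution: V_3 = 6.627 V
Part 2:
  I_R6 = (V_1 - V_4)/R6 = (0.9236 - 0.9181)/75 = 0.00007347 A
  Magnitude: I_R6 = 0.00007347 A
Part 3:
  I_R2 = (V_1 - V_2)/R2 = (0.9236 - 0.02199)/820 = 0.0011 A
  P_R2 = I_R2² × R2 = (0.0011)² × 820 = 0.0009914 W
Part 4:
  Power in each resistor, P = (ΔV)²/R:
    P_R1 = (15 - 0.9236)²/12000 = 0.01651 W
    P_R2 = (0.9236 - 0.02199)²/820 = 0.0009914 W
    P_R3 = (6.627 - 0.9181)²/7500 = 0.004345 W
    P_R4 = (0.9181 - 0)²/1100 = 0.0007663 W
    P_R5 = (15 - 6.627)²/11000 = 0.006373 W
    P_R6 = (0.9236 - 0.9181)²/75 = 0.0000004049 W
    P_R7 = (0.02199 - 0)²/20 = 0.00002418 W
  P_total = P_R1 + P_R2 + P_R3 + P_R4 + P_R5 + P_R6 + P_R7 = 0.02901 W

Final answers:
1. V_3 = 6.627 V
2. I_R6 = 7.347e-05 A
3. P_R2 = 0.0009914 W
4. P_total = 0.02901 W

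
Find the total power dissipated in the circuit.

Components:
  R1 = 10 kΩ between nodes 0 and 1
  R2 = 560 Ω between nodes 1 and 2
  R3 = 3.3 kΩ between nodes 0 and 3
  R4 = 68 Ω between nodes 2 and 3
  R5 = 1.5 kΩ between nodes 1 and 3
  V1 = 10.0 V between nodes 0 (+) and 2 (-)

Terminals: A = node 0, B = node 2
Nodal analysis, taking node 2 as the 0 V reference.
Source V1 fixes V_0 = 10 V.
KCL at each unknown node (sum of currents leaving = 0; resistances in Ω):
  Node 1: (V_1 - 10)/10000 + (V_1 - 0)/560 + (V_1 - V_3)/1500 = 0
  Node 3: (V_3 - 10)/3300 + (V_3 - 0)/68 + (V_3 - V_1)/1500 = 0
Collecting terms (coefficients in siemens):
  0.002552·V_1 - 0.0006667·V_3 = 0.001
  0.01568·V_3 - 0.0006667·V_1 = 0.00303
Determinant D = (0.002552)(0.01568) - (-0.0006667)(-0.0006667) = 0.00003957
V_1 = [(0.001)(0.01568) - (-0.0006667)(0.00303)]/D = 0.4473 V
V_3 = [(0.002552)(0.00303) - (0.001)(-0.0006667)]/D = 0.2123 V
Power in each resistor, P = (ΔV)²/R:
  P_R1 = (10 - 0.4473)²/10000 = 0.009126 W
  P_R2 = (0.4473 - 0)²/560 = 0.0003572 W
  P_R3 = (10 - 0.2123)²/3300 = 0.02903 W
  P_R4 = (0 - 0.2123)²/68 = 0.000663 W
  P_R5 = (0.4473 - 0.2123)²/1500 = 0.00003679 W
P_total = P_R1 + P_R2 + P_R3 + P_R4 + P_R5 = 0.03921 W

Final answer: 0.03921 W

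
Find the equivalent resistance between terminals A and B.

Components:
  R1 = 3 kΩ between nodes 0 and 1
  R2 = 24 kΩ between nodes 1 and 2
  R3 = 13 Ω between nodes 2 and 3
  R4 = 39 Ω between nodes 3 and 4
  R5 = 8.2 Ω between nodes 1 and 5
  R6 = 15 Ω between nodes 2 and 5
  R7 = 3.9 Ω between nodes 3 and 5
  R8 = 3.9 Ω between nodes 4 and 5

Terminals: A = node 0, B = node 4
The network is not a plain series/parallel combination. Inject a 1 A test current into terminal A (node 0) and return it from terminal B (node 4); then R_eq = V_A / (1 A).
Nodal analysis, taking node 4 as the 0 V reference.
Current source I_test pushes 1 A into node 0 and draws it out of node 4.
KCL at each unknown node (sum of currents leaving = 0; resistances in Ω):
  Node 0: (V_0 - V_1)/3000 - 1 = 0
  Node 1: (V_1 - V_0)/3000 + (V_1 - V_2)/24000 + (V_1 - V_5)/8.2 = 0
  Node 2: (V_2 - V_1)/24000 + (V_2 - V_3)/13 + (V_2 - V_5)/15 = 0
  Node 3: (V_3 - V_2)/13 + (V_3 - 0)/39 + (V_3 - V_5)/3.9 = 0
  Node 5: (V_5 - V_1)/8.2 + (V_5 - V_2)/15 + (V_5 - V_3)/3.9 + (V_5 - 0)/3.9 = 0
Collecting terms (coefficients in siemens):
  0.0003333·V_0 - 0.0003333·V_1 = 1
  0.1223·V_1 - 0.0003333·V_0 - 0.00004167·V_2 - 0.122·V_5 = 0
  0.1436·V_2 - 0.00004167·V_1 - 0.07692·V_3 - 0.06667·V_5 = 0
  0.359·V_3 - 0.07692·V_2 - 0.2564·V_5 = 0
  0.7014·V_5 - 0.122·V_1 - 0.06667·V_2 - 0.2564·V_3 = 0
Solving these 5 simultaneous equations (Gaussian elimination) gives:
  V_0 = 3012 V, V_1 = 11.77 V, V_2 = 3.42 V, V_3 = 3.284 V
  V_5 = 3.572 V
R_eq = V_0 / 1 A = 3012 Ω = 3.012 kΩ

Final answer: 3.012 kΩ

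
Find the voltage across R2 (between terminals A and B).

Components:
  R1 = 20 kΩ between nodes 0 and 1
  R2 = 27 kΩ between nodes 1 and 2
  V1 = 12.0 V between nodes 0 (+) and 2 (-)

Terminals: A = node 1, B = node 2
R1 and R2 are in series across V1 (node 0 → node 1 → node 2), and the output A–B is taken across R2, so this is a voltage divider.
Series current: I = V1/(R1 + R2) = 12/(20000 + 27000) = 12/47000 = 0.0002553 A
V_R2 = I × R2 = V1 × R2/(R1 + R2) = 12 × 27000/47000 = 6.894 V

Final answer: 6.894 V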